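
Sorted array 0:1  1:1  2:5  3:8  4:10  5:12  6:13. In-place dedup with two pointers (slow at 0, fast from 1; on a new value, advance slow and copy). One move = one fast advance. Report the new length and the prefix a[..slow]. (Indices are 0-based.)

(s=0,f=1) a[fast]=1=a[slow] dup → fast++
(s=0,f=2) a[fast]=5≠a[slow]=1 write a[1]=5 → slow++,fast++
(s=1,f=3) a[fast]=8≠a[slow]=5 write a[2]=8 → slow++,fast++
(s=2,f=4) a[fast]=10≠a[slow]=8 write a[3]=10 → slow++,fast++
(s=3,f=5) a[fast]=12≠a[slow]=10 write a[4]=12 → slow++,fast++
(s=4,f=6) a[fast]=13≠a[slow]=12 write a[5]=13 → slow++,fast++

length 6; prefix = [1, 5, 8, 10, 12, 13]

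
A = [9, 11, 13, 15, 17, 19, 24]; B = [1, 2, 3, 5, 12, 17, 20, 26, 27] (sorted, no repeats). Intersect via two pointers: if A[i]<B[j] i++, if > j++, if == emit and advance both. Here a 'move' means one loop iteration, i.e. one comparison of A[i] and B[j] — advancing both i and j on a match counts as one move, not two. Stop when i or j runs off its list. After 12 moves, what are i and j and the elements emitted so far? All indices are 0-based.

i=6, j=7, emitted=[17]

i=0 j=0: 9>1, j++
i=0 j=1: 9>2, j++
i=0 j=2: 9>3, j++
i=0 j=3: 9>5, j++
i=0 j=4: 9<12, i++
i=1 j=4: 11<12, i++
i=2 j=4: 13>12, j++
i=2 j=5: 13<17, i++
i=3 j=5: 15<17, i++
i=4 j=5: 17==17 emit, i++,j++
i=5 j=6: 19<20, i++
i=6 j=6: 24>20, j++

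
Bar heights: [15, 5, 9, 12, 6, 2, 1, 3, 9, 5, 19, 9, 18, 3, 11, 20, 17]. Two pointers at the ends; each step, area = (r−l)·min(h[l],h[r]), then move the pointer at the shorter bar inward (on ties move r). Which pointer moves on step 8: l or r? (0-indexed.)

[0,16] min(15,17)*16=240 best=240 * → l++
[1,16] min(5,17)*15=75 best=240 → l++
[2,16] min(9,17)*14=126 best=240 → l++
[3,16] min(12,17)*13=156 best=240 → l++
[4,16] min(6,17)*12=72 best=240 → l++
[5,16] min(2,17)*11=22 best=240 → l++
[6,16] min(1,17)*10=10 best=240 → l++
[7,16] min(3,17)*9=27 best=240 → l++

l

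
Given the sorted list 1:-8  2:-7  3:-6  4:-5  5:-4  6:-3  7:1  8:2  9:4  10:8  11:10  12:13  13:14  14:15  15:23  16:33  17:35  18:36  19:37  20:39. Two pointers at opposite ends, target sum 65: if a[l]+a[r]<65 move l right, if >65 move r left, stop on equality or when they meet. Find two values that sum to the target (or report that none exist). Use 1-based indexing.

no pair

l=1 r=20: -8+39=31 <65, l++
l=2 r=20: -7+39=32 <65, l++
l=3 r=20: -6+39=33 <65, l++
l=4 r=20: -5+39=34 <65, l++
l=5 r=20: -4+39=35 <65, l++
l=6 r=20: -3+39=36 <65, l++
l=7 r=20: 1+39=40 <65, l++
l=8 r=20: 2+39=41 <65, l++
l=9 r=20: 4+39=43 <65, l++
l=10 r=20: 8+39=47 <65, l++
l=11 r=20: 10+39=49 <65, l++
l=12 r=20: 13+39=52 <65, l++
l=13 r=20: 14+39=53 <65, l++
l=14 r=20: 15+39=54 <65, l++
l=15 r=20: 23+39=62 <65, l++
l=16 r=20: 33+39=72 >65, r--
l=16 r=19: 33+37=70 >65, r--
l=16 r=18: 33+36=69 >65, r--
l=16 r=17: 33+35=68 >65, r--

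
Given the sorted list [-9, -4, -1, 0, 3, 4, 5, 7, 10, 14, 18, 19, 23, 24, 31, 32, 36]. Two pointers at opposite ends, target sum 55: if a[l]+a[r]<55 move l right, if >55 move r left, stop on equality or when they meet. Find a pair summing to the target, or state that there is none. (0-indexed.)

(19, 36)

l=0 r=16: -9+36=27 <55, l++
l=1 r=16: -4+36=32 <55, l++
l=2 r=16: -1+36=35 <55, l++
l=3 r=16: 0+36=36 <55, l++
l=4 r=16: 3+36=39 <55, l++
l=5 r=16: 4+36=40 <55, l++
l=6 r=16: 5+36=41 <55, l++
l=7 r=16: 7+36=43 <55, l++
l=8 r=16: 10+36=46 <55, l++
l=9 r=16: 14+36=50 <55, l++
l=10 r=16: 18+36=54 <55, l++
l=11 r=16: 19+36=55, found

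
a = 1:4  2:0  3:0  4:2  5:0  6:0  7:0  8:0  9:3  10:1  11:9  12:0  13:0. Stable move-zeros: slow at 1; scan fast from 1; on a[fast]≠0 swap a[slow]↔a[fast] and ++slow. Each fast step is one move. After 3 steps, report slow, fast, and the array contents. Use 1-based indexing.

slow=2, fast=4, a=[4, 0, 0, 2, 0, 0, 0, 0, 3, 1, 9, 0, 0]

slow=1 fast=1: a[fast]=4≠0 swap→a[1]=4, slow++,fast++
slow=2 fast=2: a[fast]=0, fast++
slow=2 fast=3: a[fast]=0, fast++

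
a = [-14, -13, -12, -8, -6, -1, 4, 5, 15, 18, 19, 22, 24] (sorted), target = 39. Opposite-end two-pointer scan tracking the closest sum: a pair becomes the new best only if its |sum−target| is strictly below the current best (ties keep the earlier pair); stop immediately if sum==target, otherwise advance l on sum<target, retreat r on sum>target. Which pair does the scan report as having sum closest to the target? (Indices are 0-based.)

l=0 r=12: -14+24=10 d=29 *, l++
l=1 r=12: -13+24=11 d=28 *, l++
l=2 r=12: -12+24=12 d=27 *, l++
l=3 r=12: -8+24=16 d=23 *, l++
l=4 r=12: -6+24=18 d=21 *, l++
l=5 r=12: -1+24=23 d=16 *, l++
l=6 r=12: 4+24=28 d=11 *, l++
l=7 r=12: 5+24=29 d=10 *, l++
l=8 r=12: 15+24=39 d=0 *, stop

pair (15, 24) with sum 39 (|Δ|=0)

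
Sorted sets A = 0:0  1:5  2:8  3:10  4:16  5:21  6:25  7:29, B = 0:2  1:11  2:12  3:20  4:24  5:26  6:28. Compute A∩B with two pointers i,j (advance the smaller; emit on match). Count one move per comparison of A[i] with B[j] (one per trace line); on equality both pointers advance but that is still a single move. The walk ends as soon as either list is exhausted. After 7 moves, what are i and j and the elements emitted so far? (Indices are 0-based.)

i=4, j=3, emitted=[]

[i=0,j=0] 0<2 → i++
[i=1,j=0] 5>2 → j++
[i=1,j=1] 5<11 → i++
[i=2,j=1] 8<11 → i++
[i=3,j=1] 10<11 → i++
[i=4,j=1] 16>11 → j++
[i=4,j=2] 16>12 → j++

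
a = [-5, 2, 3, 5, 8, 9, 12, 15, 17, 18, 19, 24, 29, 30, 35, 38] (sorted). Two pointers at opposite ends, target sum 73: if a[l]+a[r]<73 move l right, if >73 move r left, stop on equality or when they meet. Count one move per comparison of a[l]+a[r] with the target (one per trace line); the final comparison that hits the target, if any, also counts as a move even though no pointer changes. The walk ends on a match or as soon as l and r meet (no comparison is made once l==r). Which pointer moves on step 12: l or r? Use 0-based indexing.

l

[0,15] -5+38=33 <73 → l++
[1,15] 2+38=40 <73 → l++
[2,15] 3+38=41 <73 → l++
[3,15] 5+38=43 <73 → l++
[4,15] 8+38=46 <73 → l++
[5,15] 9+38=47 <73 → l++
[6,15] 12+38=50 <73 → l++
[7,15] 15+38=53 <73 → l++
[8,15] 17+38=55 <73 → l++
[9,15] 18+38=56 <73 → l++
[10,15] 19+38=57 <73 → l++
[11,15] 24+38=62 <73 → l++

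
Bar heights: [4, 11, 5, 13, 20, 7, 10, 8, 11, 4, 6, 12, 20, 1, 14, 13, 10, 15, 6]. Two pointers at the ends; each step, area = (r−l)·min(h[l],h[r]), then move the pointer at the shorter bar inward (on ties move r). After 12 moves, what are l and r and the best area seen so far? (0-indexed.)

l=0 r=18: min(4,6)*18=72 best=72 *, l++
l=1 r=18: min(11,6)*17=102 best=102 *, r--
l=1 r=17: min(11,15)*16=176 best=176 *, l++
l=2 r=17: min(5,15)*15=75 best=176, l++
l=3 r=17: min(13,15)*14=182 best=182 *, l++
l=4 r=17: min(20,15)*13=195 best=195 *, r--
l=4 r=16: min(20,10)*12=120 best=195, r--
l=4 r=15: min(20,13)*11=143 best=195, r--
l=4 r=14: min(20,14)*10=140 best=195, r--
l=4 r=13: min(20,1)*9=9 best=195, r--
l=4 r=12: min(20,20)*8=160 best=195, r--
l=4 r=11: min(20,12)*7=84 best=195, r--

l=4, r=10, best area=195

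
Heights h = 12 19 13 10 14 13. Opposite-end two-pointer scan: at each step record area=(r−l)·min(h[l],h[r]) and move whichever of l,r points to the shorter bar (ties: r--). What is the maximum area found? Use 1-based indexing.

max area = 60

[1,6] min(12,13)*5=60 best=60 * → l++
[2,6] min(19,13)*4=52 best=60 → r--
[2,5] min(19,14)*3=42 best=60 → r--
[2,4] min(19,10)*2=20 best=60 → r--
[2,3] min(19,13)*1=13 best=60 → r--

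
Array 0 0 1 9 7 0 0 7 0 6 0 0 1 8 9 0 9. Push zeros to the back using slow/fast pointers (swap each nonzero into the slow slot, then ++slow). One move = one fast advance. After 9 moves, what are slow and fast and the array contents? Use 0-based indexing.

(s=0,f=0) a[fast]=0 → fast++
(s=0,f=1) a[fast]=0 → fast++
(s=0,f=2) a[fast]=1≠0 swap→a[0]=1 → slow++,fast++
(s=1,f=3) a[fast]=9≠0 swap→a[1]=9 → slow++,fast++
(s=2,f=4) a[fast]=7≠0 swap→a[2]=7 → slow++,fast++
(s=3,f=5) a[fast]=0 → fast++
(s=3,f=6) a[fast]=0 → fast++
(s=3,f=7) a[fast]=7≠0 swap→a[3]=7 → slow++,fast++
(s=4,f=8) a[fast]=0 → fast++

slow=4, fast=9, a=[1, 9, 7, 7, 0, 0, 0, 0, 0, 6, 0, 0, 1, 8, 9, 0, 9]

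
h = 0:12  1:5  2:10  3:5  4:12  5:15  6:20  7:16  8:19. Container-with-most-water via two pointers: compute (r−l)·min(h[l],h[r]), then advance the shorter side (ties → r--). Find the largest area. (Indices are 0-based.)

[0,8] min(12,19)*8=96 best=96 * → l++
[1,8] min(5,19)*7=35 best=96 → l++
[2,8] min(10,19)*6=60 best=96 → l++
[3,8] min(5,19)*5=25 best=96 → l++
[4,8] min(12,19)*4=48 best=96 → l++
[5,8] min(15,19)*3=45 best=96 → l++
[6,8] min(20,19)*2=38 best=96 → r--
[6,7] min(20,16)*1=16 best=96 → r--

max area = 96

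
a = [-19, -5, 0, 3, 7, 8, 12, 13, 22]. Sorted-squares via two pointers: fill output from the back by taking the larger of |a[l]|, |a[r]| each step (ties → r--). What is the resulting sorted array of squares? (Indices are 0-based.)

[0,8] |-19|<=|22| out[8]=484 → r--
[0,7] |-19|>|13| out[7]=361 → l++
[1,7] |-5|<=|13| out[6]=169 → r--
[1,6] |-5|<=|12| out[5]=144 → r--
[1,5] |-5|<=|8| out[4]=64 → r--
[1,4] |-5|<=|7| out[3]=49 → r--
[1,3] |-5|>|3| out[2]=25 → l++
[2,3] |0|<=|3| out[1]=9 → r--
[2,2] |0|<=|0| out[0]=0 → r--

[0, 9, 25, 49, 64, 144, 169, 361, 484]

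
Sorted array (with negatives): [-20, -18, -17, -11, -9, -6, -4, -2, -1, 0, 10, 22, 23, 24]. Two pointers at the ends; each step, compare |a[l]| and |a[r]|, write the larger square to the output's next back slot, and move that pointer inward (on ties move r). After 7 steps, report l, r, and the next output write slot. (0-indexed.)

[0,13] |-20|<=|24| out[13]=576 → r--
[0,12] |-20|<=|23| out[12]=529 → r--
[0,11] |-20|<=|22| out[11]=484 → r--
[0,10] |-20|>|10| out[10]=400 → l++
[1,10] |-18|>|10| out[9]=324 → l++
[2,10] |-17|>|10| out[8]=289 → l++
[3,10] |-11|>|10| out[7]=121 → l++

l=4, r=10, next write slot=6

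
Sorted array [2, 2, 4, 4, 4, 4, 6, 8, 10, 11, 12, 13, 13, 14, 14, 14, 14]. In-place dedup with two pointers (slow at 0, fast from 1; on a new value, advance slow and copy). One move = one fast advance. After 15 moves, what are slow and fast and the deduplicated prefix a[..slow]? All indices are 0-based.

(s=0,f=1) a[fast]=2=a[slow] dup → fast++
(s=0,f=2) a[fast]=4≠a[slow]=2 write a[1]=4 → slow++,fast++
(s=1,f=3) a[fast]=4=a[slow] dup → fast++
(s=1,f=4) a[fast]=4=a[slow] dup → fast++
(s=1,f=5) a[fast]=4=a[slow] dup → fast++
(s=1,f=6) a[fast]=6≠a[slow]=4 write a[2]=6 → slow++,fast++
(s=2,f=7) a[fast]=8≠a[slow]=6 write a[3]=8 → slow++,fast++
(s=3,f=8) a[fast]=10≠a[slow]=8 write a[4]=10 → slow++,fast++
(s=4,f=9) a[fast]=11≠a[slow]=10 write a[5]=11 → slow++,fast++
(s=5,f=10) a[fast]=12≠a[slow]=11 write a[6]=12 → slow++,fast++
(s=6,f=11) a[fast]=13≠a[slow]=12 write a[7]=13 → slow++,fast++
(s=7,f=12) a[fast]=13=a[slow] dup → fast++
(s=7,f=13) a[fast]=14≠a[slow]=13 write a[8]=14 → slow++,fast++
(s=8,f=14) a[fast]=14=a[slow] dup → fast++
(s=8,f=15) a[fast]=14=a[slow] dup → fast++

slow=8, fast=16, prefix=[2, 4, 6, 8, 10, 11, 12, 13, 14]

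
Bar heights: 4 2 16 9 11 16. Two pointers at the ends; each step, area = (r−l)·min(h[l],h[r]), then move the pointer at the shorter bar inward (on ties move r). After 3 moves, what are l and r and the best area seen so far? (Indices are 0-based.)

l=2, r=4, best area=48

[0,5] min(4,16)*5=20 best=20 * → l++
[1,5] min(2,16)*4=8 best=20 → l++
[2,5] min(16,16)*3=48 best=48 * → r--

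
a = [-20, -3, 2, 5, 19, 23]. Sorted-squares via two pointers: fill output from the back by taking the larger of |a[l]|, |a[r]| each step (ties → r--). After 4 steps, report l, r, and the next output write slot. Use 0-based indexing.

[0,5] |-20|<=|23| out[5]=529 → r--
[0,4] |-20|>|19| out[4]=400 → l++
[1,4] |-3|<=|19| out[3]=361 → r--
[1,3] |-3|<=|5| out[2]=25 → r--

l=1, r=2, next write slot=1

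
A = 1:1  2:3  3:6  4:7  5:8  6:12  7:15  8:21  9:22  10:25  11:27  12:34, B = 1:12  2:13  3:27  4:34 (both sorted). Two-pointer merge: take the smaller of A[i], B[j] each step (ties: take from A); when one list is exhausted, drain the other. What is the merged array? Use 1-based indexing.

[1, 3, 6, 7, 8, 12, 12, 13, 15, 21, 22, 25, 27, 27, 34, 34]

i=1 j=1: A[i]=1<=B[j]=12 take 1, i++
i=2 j=1: A[i]=3<=B[j]=12 take 3, i++
i=3 j=1: A[i]=6<=B[j]=12 take 6, i++
i=4 j=1: A[i]=7<=B[j]=12 take 7, i++
i=5 j=1: A[i]=8<=B[j]=12 take 8, i++
i=6 j=1: A[i]=12<=B[j]=12 take 12, i++
i=7 j=1: A[i]=15>B[j]=12 take 12, j++
i=7 j=2: A[i]=15>B[j]=13 take 13, j++
i=7 j=3: A[i]=15<=B[j]=27 take 15, i++
i=8 j=3: A[i]=21<=B[j]=27 take 21, i++
i=9 j=3: A[i]=22<=B[j]=27 take 22, i++
i=10 j=3: A[i]=25<=B[j]=27 take 25, i++
i=11 j=3: A[i]=27<=B[j]=27 take 27, i++
i=12 j=3: A[i]=34>B[j]=27 take 27, j++
i=12 j=4: A[i]=34<=B[j]=34 take 34, i++
i=13 j=4: A done, take B[j]=34, j++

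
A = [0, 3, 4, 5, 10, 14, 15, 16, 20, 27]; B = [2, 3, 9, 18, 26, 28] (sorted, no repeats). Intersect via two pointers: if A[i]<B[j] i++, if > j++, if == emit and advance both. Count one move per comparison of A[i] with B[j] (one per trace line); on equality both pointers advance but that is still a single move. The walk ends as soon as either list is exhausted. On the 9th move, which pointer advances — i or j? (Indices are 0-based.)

i

[i=0,j=0] 0<2 → i++
[i=1,j=0] 3>2 → j++
[i=1,j=1] 3==3 emit → i++,j++
[i=2,j=2] 4<9 → i++
[i=3,j=2] 5<9 → i++
[i=4,j=2] 10>9 → j++
[i=4,j=3] 10<18 → i++
[i=5,j=3] 14<18 → i++
[i=6,j=3] 15<18 → i++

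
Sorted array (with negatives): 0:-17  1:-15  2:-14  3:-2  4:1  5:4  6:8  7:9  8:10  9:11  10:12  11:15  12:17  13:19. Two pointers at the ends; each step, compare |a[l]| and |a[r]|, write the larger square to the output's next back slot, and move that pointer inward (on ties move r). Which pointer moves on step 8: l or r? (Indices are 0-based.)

[0,13] |-17|<=|19| out[13]=361 → r--
[0,12] |-17|<=|17| out[12]=289 → r--
[0,11] |-17|>|15| out[11]=289 → l++
[1,11] |-15|<=|15| out[10]=225 → r--
[1,10] |-15|>|12| out[9]=225 → l++
[2,10] |-14|>|12| out[8]=196 → l++
[3,10] |-2|<=|12| out[7]=144 → r--
[3,9] |-2|<=|11| out[6]=121 → r--

r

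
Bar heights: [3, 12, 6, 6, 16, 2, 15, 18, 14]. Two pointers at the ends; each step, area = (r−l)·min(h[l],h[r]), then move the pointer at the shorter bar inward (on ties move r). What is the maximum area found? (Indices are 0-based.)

[0,8] min(3,14)*8=24 best=24 * → l++
[1,8] min(12,14)*7=84 best=84 * → l++
[2,8] min(6,14)*6=36 best=84 → l++
[3,8] min(6,14)*5=30 best=84 → l++
[4,8] min(16,14)*4=56 best=84 → r--
[4,7] min(16,18)*3=48 best=84 → l++
[5,7] min(2,18)*2=4 best=84 → l++
[6,7] min(15,18)*1=15 best=84 → l++

max area = 84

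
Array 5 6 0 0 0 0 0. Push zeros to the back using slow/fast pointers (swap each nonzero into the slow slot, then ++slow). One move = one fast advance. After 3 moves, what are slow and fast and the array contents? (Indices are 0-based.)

slow=2, fast=3, a=[5, 6, 0, 0, 0, 0, 0]

(s=0,f=0) a[fast]=5≠0 swap→a[0]=5 → slow++,fast++
(s=1,f=1) a[fast]=6≠0 swap→a[1]=6 → slow++,fast++
(s=2,f=2) a[fast]=0 → fast++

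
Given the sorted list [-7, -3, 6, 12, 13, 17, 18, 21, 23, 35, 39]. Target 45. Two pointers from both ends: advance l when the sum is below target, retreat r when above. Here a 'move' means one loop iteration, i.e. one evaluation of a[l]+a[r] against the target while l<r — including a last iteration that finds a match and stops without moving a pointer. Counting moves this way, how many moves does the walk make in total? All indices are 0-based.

[0,10] -7+39=32 <45 → l++
[1,10] -3+39=36 <45 → l++
[2,10] 6+39=45 → found

3 moves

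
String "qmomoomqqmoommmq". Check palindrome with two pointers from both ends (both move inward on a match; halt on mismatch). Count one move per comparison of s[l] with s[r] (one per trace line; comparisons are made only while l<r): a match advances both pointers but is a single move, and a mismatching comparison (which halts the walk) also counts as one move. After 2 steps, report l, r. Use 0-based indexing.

l=0 r=15: 'q'=='q', l++,r--
l=1 r=14: 'm'=='m', l++,r--

l=2, r=13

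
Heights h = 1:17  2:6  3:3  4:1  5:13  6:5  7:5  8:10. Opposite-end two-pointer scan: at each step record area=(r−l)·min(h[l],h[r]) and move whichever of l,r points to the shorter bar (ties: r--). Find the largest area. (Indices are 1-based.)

max area = 70

l=1 r=8: min(17,10)*7=70 best=70 *, r--
l=1 r=7: min(17,5)*6=30 best=70, r--
l=1 r=6: min(17,5)*5=25 best=70, r--
l=1 r=5: min(17,13)*4=52 best=70, r--
l=1 r=4: min(17,1)*3=3 best=70, r--
l=1 r=3: min(17,3)*2=6 best=70, r--
l=1 r=2: min(17,6)*1=6 best=70, r--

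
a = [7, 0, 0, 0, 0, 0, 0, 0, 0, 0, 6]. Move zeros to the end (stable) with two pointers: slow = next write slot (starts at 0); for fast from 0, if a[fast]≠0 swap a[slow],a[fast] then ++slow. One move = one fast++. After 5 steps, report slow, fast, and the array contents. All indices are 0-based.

(s=0,f=0) a[fast]=7≠0 swap→a[0]=7 → slow++,fast++
(s=1,f=1) a[fast]=0 → fast++
(s=1,f=2) a[fast]=0 → fast++
(s=1,f=3) a[fast]=0 → fast++
(s=1,f=4) a[fast]=0 → fast++

slow=1, fast=5, a=[7, 0, 0, 0, 0, 0, 0, 0, 0, 0, 6]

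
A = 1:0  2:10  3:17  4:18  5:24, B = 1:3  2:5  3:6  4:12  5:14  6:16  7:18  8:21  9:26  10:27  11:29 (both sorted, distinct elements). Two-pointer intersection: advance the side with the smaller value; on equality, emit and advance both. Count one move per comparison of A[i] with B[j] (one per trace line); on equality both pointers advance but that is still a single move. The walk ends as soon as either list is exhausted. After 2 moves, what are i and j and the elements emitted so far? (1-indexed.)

i=2, j=2, emitted=[]

[i=1,j=1] 0<3 → i++
[i=2,j=1] 10>3 → j++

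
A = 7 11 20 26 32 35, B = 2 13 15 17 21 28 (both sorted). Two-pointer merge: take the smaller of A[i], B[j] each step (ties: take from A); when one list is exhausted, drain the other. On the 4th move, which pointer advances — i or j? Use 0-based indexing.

[i=0,j=0] A[i]=7>B[j]=2 take 2 → j++
[i=0,j=1] A[i]=7<=B[j]=13 take 7 → i++
[i=1,j=1] A[i]=11<=B[j]=13 take 11 → i++
[i=2,j=1] A[i]=20>B[j]=13 take 13 → j++

j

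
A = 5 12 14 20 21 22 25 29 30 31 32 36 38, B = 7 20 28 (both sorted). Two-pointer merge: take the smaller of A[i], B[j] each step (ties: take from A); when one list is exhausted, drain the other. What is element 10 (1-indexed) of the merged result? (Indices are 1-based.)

merged[10] = 28

[i=1,j=1] A[i]=5<=B[j]=7 take 5 → i++
[i=2,j=1] A[i]=12>B[j]=7 take 7 → j++
[i=2,j=2] A[i]=12<=B[j]=20 take 12 → i++
[i=3,j=2] A[i]=14<=B[j]=20 take 14 → i++
[i=4,j=2] A[i]=20<=B[j]=20 take 20 → i++
[i=5,j=2] A[i]=21>B[j]=20 take 20 → j++
[i=5,j=3] A[i]=21<=B[j]=28 take 21 → i++
[i=6,j=3] A[i]=22<=B[j]=28 take 22 → i++
[i=7,j=3] A[i]=25<=B[j]=28 take 25 → i++
[i=8,j=3] A[i]=29>B[j]=28 take 28 → j++
[i=8,j=4] B done, take A[i]=29 → i++
[i=9,j=4] B done, take A[i]=30 → i++
[i=10,j=4] B done, take A[i]=31 → i++
[i=11,j=4] B done, take A[i]=32 → i++
[i=12,j=4] B done, take A[i]=36 → i++
[i=13,j=4] B done, take A[i]=38 → i++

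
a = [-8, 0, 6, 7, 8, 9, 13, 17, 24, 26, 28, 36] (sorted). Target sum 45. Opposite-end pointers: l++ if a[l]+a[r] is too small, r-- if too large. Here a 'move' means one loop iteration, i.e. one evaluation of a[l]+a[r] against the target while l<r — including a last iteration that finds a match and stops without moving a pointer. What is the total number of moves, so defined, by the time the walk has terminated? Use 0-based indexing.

l=0 r=11: -8+36=28 <45, l++
l=1 r=11: 0+36=36 <45, l++
l=2 r=11: 6+36=42 <45, l++
l=3 r=11: 7+36=43 <45, l++
l=4 r=11: 8+36=44 <45, l++
l=5 r=11: 9+36=45, found

6 moves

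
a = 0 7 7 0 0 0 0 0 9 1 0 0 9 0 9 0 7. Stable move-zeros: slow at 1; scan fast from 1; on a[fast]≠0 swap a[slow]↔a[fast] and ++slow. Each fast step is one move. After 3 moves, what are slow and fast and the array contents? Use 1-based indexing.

slow=3, fast=4, a=[7, 7, 0, 0, 0, 0, 0, 0, 9, 1, 0, 0, 9, 0, 9, 0, 7]

slow=1 fast=1: a[fast]=0, fast++
slow=1 fast=2: a[fast]=7≠0 swap→a[1]=7, slow++,fast++
slow=2 fast=3: a[fast]=7≠0 swap→a[2]=7, slow++,fast++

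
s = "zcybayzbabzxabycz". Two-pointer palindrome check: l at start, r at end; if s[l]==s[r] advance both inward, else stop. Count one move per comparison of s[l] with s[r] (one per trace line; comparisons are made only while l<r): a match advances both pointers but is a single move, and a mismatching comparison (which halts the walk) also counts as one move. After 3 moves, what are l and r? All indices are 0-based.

l=3, r=13

[0,16] 'z'=='z' → l++,r--
[1,15] 'c'=='c' → l++,r--
[2,14] 'y'=='y' → l++,r--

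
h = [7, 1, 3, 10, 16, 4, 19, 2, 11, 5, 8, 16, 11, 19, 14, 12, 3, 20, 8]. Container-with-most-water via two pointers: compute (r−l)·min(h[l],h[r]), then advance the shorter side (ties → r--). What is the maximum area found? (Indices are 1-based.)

max area = 209

[1,19] min(7,8)*18=126 best=126 * → l++
[2,19] min(1,8)*17=17 best=126 → l++
[3,19] min(3,8)*16=48 best=126 → l++
[4,19] min(10,8)*15=120 best=126 → r--
[4,18] min(10,20)*14=140 best=140 * → l++
[5,18] min(16,20)*13=208 best=208 * → l++
[6,18] min(4,20)*12=48 best=208 → l++
[7,18] min(19,20)*11=209 best=209 * → l++
[8,18] min(2,20)*10=20 best=209 → l++
[9,18] min(11,20)*9=99 best=209 → l++
[10,18] min(5,20)*8=40 best=209 → l++
[11,18] min(8,20)*7=56 best=209 → l++
[12,18] min(16,20)*6=96 best=209 → l++
[13,18] min(11,20)*5=55 best=209 → l++
[14,18] min(19,20)*4=76 best=209 → l++
[15,18] min(14,20)*3=42 best=209 → l++
[16,18] min(12,20)*2=24 best=209 → l++
[17,18] min(3,20)*1=3 best=209 → l++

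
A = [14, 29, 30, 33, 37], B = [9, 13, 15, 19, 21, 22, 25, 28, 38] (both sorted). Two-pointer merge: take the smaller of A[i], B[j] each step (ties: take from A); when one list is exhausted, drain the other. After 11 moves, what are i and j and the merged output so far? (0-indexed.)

i=3, j=8, merged so far=[9, 13, 14, 15, 19, 21, 22, 25, 28, 29, 30]

[i=0,j=0] A[i]=14>B[j]=9 take 9 → j++
[i=0,j=1] A[i]=14>B[j]=13 take 13 → j++
[i=0,j=2] A[i]=14<=B[j]=15 take 14 → i++
[i=1,j=2] A[i]=29>B[j]=15 take 15 → j++
[i=1,j=3] A[i]=29>B[j]=19 take 19 → j++
[i=1,j=4] A[i]=29>B[j]=21 take 21 → j++
[i=1,j=5] A[i]=29>B[j]=22 take 22 → j++
[i=1,j=6] A[i]=29>B[j]=25 take 25 → j++
[i=1,j=7] A[i]=29>B[j]=28 take 28 → j++
[i=1,j=8] A[i]=29<=B[j]=38 take 29 → i++
[i=2,j=8] A[i]=30<=B[j]=38 take 30 → i++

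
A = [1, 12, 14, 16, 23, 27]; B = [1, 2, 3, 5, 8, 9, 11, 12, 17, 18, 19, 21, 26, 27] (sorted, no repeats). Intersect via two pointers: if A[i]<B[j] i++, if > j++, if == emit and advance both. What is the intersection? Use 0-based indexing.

intersection = [1, 12, 27]

[i=0,j=0] 1==1 emit → i++,j++
[i=1,j=1] 12>2 → j++
[i=1,j=2] 12>3 → j++
[i=1,j=3] 12>5 → j++
[i=1,j=4] 12>8 → j++
[i=1,j=5] 12>9 → j++
[i=1,j=6] 12>11 → j++
[i=1,j=7] 12==12 emit → i++,j++
[i=2,j=8] 14<17 → i++
[i=3,j=8] 16<17 → i++
[i=4,j=8] 23>17 → j++
[i=4,j=9] 23>18 → j++
[i=4,j=10] 23>19 → j++
[i=4,j=11] 23>21 → j++
[i=4,j=12] 23<26 → i++
[i=5,j=12] 27>26 → j++
[i=5,j=13] 27==27 emit → i++,j++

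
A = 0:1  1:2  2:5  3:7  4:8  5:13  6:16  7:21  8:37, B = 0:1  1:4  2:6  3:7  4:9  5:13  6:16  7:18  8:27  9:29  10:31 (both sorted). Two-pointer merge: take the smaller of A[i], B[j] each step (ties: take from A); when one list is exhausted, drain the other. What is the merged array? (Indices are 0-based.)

i=0 j=0: A[i]=1<=B[j]=1 take 1, i++
i=1 j=0: A[i]=2>B[j]=1 take 1, j++
i=1 j=1: A[i]=2<=B[j]=4 take 2, i++
i=2 j=1: A[i]=5>B[j]=4 take 4, j++
i=2 j=2: A[i]=5<=B[j]=6 take 5, i++
i=3 j=2: A[i]=7>B[j]=6 take 6, j++
i=3 j=3: A[i]=7<=B[j]=7 take 7, i++
i=4 j=3: A[i]=8>B[j]=7 take 7, j++
i=4 j=4: A[i]=8<=B[j]=9 take 8, i++
i=5 j=4: A[i]=13>B[j]=9 take 9, j++
i=5 j=5: A[i]=13<=B[j]=13 take 13, i++
i=6 j=5: A[i]=16>B[j]=13 take 13, j++
i=6 j=6: A[i]=16<=B[j]=16 take 16, i++
i=7 j=6: A[i]=21>B[j]=16 take 16, j++
i=7 j=7: A[i]=21>B[j]=18 take 18, j++
i=7 j=8: A[i]=21<=B[j]=27 take 21, i++
i=8 j=8: A[i]=37>B[j]=27 take 27, j++
i=8 j=9: A[i]=37>B[j]=29 take 29, j++
i=8 j=10: A[i]=37>B[j]=31 take 31, j++
i=8 j=11: B done, take A[i]=37, i++

[1, 1, 2, 4, 5, 6, 7, 7, 8, 9, 13, 13, 16, 16, 18, 21, 27, 29, 31, 37]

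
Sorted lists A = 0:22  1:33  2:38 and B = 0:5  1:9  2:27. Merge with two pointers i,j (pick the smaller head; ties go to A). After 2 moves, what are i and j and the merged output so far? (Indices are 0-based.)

i=0, j=2, merged so far=[5, 9]

i=0 j=0: A[i]=22>B[j]=5 take 5, j++
i=0 j=1: A[i]=22>B[j]=9 take 9, j++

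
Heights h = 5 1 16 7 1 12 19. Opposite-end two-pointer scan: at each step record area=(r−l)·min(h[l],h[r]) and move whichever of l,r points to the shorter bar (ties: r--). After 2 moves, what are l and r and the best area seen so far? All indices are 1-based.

l=3, r=7, best area=30

l=1 r=7: min(5,19)*6=30 best=30 *, l++
l=2 r=7: min(1,19)*5=5 best=30, l++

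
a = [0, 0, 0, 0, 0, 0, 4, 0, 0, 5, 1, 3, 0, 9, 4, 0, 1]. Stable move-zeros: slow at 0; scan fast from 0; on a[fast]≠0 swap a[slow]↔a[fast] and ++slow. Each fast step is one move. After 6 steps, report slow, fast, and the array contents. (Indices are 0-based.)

slow=0, fast=6, a=[0, 0, 0, 0, 0, 0, 4, 0, 0, 5, 1, 3, 0, 9, 4, 0, 1]

slow=0 fast=0: a[fast]=0, fast++
slow=0 fast=1: a[fast]=0, fast++
slow=0 fast=2: a[fast]=0, fast++
slow=0 fast=3: a[fast]=0, fast++
slow=0 fast=4: a[fast]=0, fast++
slow=0 fast=5: a[fast]=0, fast++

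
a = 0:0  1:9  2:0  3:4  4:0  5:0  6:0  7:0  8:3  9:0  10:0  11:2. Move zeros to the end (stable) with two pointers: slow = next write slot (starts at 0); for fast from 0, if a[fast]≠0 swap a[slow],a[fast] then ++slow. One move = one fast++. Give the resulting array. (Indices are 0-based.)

[9, 4, 3, 2, 0, 0, 0, 0, 0, 0, 0, 0]

(s=0,f=0) a[fast]=0 → fast++
(s=0,f=1) a[fast]=9≠0 swap→a[0]=9 → slow++,fast++
(s=1,f=2) a[fast]=0 → fast++
(s=1,f=3) a[fast]=4≠0 swap→a[1]=4 → slow++,fast++
(s=2,f=4) a[fast]=0 → fast++
(s=2,f=5) a[fast]=0 → fast++
(s=2,f=6) a[fast]=0 → fast++
(s=2,f=7) a[fast]=0 → fast++
(s=2,f=8) a[fast]=3≠0 swap→a[2]=3 → slow++,fast++
(s=3,f=9) a[fast]=0 → fast++
(s=3,f=10) a[fast]=0 → fast++
(s=3,f=11) a[fast]=2≠0 swap→a[3]=2 → slow++,fast++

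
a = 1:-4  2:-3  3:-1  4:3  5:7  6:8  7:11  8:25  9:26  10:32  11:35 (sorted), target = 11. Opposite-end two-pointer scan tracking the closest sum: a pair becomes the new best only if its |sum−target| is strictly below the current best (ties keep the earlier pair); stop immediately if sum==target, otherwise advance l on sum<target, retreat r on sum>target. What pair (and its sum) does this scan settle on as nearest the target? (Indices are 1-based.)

pair (3, 8) with sum 11 (|Δ|=0)

l=1 r=11: -4+35=31 d=20 *, r--
l=1 r=10: -4+32=28 d=17 *, r--
l=1 r=9: -4+26=22 d=11 *, r--
l=1 r=8: -4+25=21 d=10 *, r--
l=1 r=7: -4+11=7 d=4 *, l++
l=2 r=7: -3+11=8 d=3 *, l++
l=3 r=7: -1+11=10 d=1 *, l++
l=4 r=7: 3+11=14 d=3, r--
l=4 r=6: 3+8=11 d=0 *, stop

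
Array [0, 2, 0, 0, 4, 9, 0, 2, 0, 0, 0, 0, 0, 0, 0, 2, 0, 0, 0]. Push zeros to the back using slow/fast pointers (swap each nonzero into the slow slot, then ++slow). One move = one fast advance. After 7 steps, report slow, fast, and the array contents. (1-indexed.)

(s=1,f=1) a[fast]=0 → fast++
(s=1,f=2) a[fast]=2≠0 swap→a[1]=2 → slow++,fast++
(s=2,f=3) a[fast]=0 → fast++
(s=2,f=4) a[fast]=0 → fast++
(s=2,f=5) a[fast]=4≠0 swap→a[2]=4 → slow++,fast++
(s=3,f=6) a[fast]=9≠0 swap→a[3]=9 → slow++,fast++
(s=4,f=7) a[fast]=0 → fast++

slow=4, fast=8, a=[2, 4, 9, 0, 0, 0, 0, 2, 0, 0, 0, 0, 0, 0, 0, 2, 0, 0, 0]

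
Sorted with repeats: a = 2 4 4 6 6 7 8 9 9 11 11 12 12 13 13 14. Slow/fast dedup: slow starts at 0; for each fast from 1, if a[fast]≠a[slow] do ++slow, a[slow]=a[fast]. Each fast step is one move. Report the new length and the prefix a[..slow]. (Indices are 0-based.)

length 10; prefix = [2, 4, 6, 7, 8, 9, 11, 12, 13, 14]

slow=0 fast=1: a[fast]=4≠a[slow]=2 write a[1]=4, slow++,fast++
slow=1 fast=2: a[fast]=4=a[slow] dup, fast++
slow=1 fast=3: a[fast]=6≠a[slow]=4 write a[2]=6, slow++,fast++
slow=2 fast=4: a[fast]=6=a[slow] dup, fast++
slow=2 fast=5: a[fast]=7≠a[slow]=6 write a[3]=7, slow++,fast++
slow=3 fast=6: a[fast]=8≠a[slow]=7 write a[4]=8, slow++,fast++
slow=4 fast=7: a[fast]=9≠a[slow]=8 write a[5]=9, slow++,fast++
slow=5 fast=8: a[fast]=9=a[slow] dup, fast++
slow=5 fast=9: a[fast]=11≠a[slow]=9 write a[6]=11, slow++,fast++
slow=6 fast=10: a[fast]=11=a[slow] dup, fast++
slow=6 fast=11: a[fast]=12≠a[slow]=11 write a[7]=12, slow++,fast++
slow=7 fast=12: a[fast]=12=a[slow] dup, fast++
slow=7 fast=13: a[fast]=13≠a[slow]=12 write a[8]=13, slow++,fast++
slow=8 fast=14: a[fast]=13=a[slow] dup, fast++
slow=8 fast=15: a[fast]=14≠a[slow]=13 write a[9]=14, slow++,fast++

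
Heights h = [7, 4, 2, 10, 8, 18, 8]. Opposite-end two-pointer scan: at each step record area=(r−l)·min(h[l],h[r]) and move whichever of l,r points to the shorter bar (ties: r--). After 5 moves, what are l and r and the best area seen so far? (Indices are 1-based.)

l=5, r=6, best area=42

l=1 r=7: min(7,8)*6=42 best=42 *, l++
l=2 r=7: min(4,8)*5=20 best=42, l++
l=3 r=7: min(2,8)*4=8 best=42, l++
l=4 r=7: min(10,8)*3=24 best=42, r--
l=4 r=6: min(10,18)*2=20 best=42, l++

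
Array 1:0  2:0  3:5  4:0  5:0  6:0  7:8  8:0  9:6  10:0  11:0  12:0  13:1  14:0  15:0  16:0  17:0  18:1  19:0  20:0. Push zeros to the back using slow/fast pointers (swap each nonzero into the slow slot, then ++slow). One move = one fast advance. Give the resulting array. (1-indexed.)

[5, 8, 6, 1, 1, 0, 0, 0, 0, 0, 0, 0, 0, 0, 0, 0, 0, 0, 0, 0]

slow=1 fast=1: a[fast]=0, fast++
slow=1 fast=2: a[fast]=0, fast++
slow=1 fast=3: a[fast]=5≠0 swap→a[1]=5, slow++,fast++
slow=2 fast=4: a[fast]=0, fast++
slow=2 fast=5: a[fast]=0, fast++
slow=2 fast=6: a[fast]=0, fast++
slow=2 fast=7: a[fast]=8≠0 swap→a[2]=8, slow++,fast++
slow=3 fast=8: a[fast]=0, fast++
slow=3 fast=9: a[fast]=6≠0 swap→a[3]=6, slow++,fast++
slow=4 fast=10: a[fast]=0, fast++
slow=4 fast=11: a[fast]=0, fast++
slow=4 fast=12: a[fast]=0, fast++
slow=4 fast=13: a[fast]=1≠0 swap→a[4]=1, slow++,fast++
slow=5 fast=14: a[fast]=0, fast++
slow=5 fast=15: a[fast]=0, fast++
slow=5 fast=16: a[fast]=0, fast++
slow=5 fast=17: a[fast]=0, fast++
slow=5 fast=18: a[fast]=1≠0 swap→a[5]=1, slow++,fast++
slow=6 fast=19: a[fast]=0, fast++
slow=6 fast=20: a[fast]=0, fast++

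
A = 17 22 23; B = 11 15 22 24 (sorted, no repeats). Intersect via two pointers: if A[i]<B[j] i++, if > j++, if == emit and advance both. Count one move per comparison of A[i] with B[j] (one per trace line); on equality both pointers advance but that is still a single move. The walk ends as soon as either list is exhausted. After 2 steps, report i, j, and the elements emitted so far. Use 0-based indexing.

i=0 j=0: 17>11, j++
i=0 j=1: 17>15, j++

i=0, j=2, emitted=[]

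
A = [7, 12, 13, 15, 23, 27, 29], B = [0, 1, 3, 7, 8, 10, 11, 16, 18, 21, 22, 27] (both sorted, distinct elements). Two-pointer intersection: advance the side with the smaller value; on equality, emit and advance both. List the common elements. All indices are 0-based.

i=0 j=0: 7>0, j++
i=0 j=1: 7>1, j++
i=0 j=2: 7>3, j++
i=0 j=3: 7==7 emit, i++,j++
i=1 j=4: 12>8, j++
i=1 j=5: 12>10, j++
i=1 j=6: 12>11, j++
i=1 j=7: 12<16, i++
i=2 j=7: 13<16, i++
i=3 j=7: 15<16, i++
i=4 j=7: 23>16, j++
i=4 j=8: 23>18, j++
i=4 j=9: 23>21, j++
i=4 j=10: 23>22, j++
i=4 j=11: 23<27, i++
i=5 j=11: 27==27 emit, i++,j++

intersection = [7, 27]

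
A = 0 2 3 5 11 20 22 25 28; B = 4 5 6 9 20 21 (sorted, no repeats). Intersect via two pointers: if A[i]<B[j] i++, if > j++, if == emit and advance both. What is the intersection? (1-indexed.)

i=1 j=1: 0<4, i++
i=2 j=1: 2<4, i++
i=3 j=1: 3<4, i++
i=4 j=1: 5>4, j++
i=4 j=2: 5==5 emit, i++,j++
i=5 j=3: 11>6, j++
i=5 j=4: 11>9, j++
i=5 j=5: 11<20, i++
i=6 j=5: 20==20 emit, i++,j++
i=7 j=6: 22>21, j++

intersection = [5, 20]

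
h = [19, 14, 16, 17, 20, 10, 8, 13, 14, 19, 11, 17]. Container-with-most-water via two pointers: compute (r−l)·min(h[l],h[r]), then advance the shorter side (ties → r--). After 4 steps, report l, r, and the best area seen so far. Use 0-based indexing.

l=0, r=7, best area=187

l=0 r=11: min(19,17)*11=187 best=187 *, r--
l=0 r=10: min(19,11)*10=110 best=187, r--
l=0 r=9: min(19,19)*9=171 best=187, r--
l=0 r=8: min(19,14)*8=112 best=187, r--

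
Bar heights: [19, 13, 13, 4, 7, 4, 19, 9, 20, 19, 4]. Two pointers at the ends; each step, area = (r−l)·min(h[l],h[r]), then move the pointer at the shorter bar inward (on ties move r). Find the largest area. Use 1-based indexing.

max area = 171

[1,11] min(19,4)*10=40 best=40 * → r--
[1,10] min(19,19)*9=171 best=171 * → r--
[1,9] min(19,20)*8=152 best=171 → l++
[2,9] min(13,20)*7=91 best=171 → l++
[3,9] min(13,20)*6=78 best=171 → l++
[4,9] min(4,20)*5=20 best=171 → l++
[5,9] min(7,20)*4=28 best=171 → l++
[6,9] min(4,20)*3=12 best=171 → l++
[7,9] min(19,20)*2=38 best=171 → l++
[8,9] min(9,20)*1=9 best=171 → l++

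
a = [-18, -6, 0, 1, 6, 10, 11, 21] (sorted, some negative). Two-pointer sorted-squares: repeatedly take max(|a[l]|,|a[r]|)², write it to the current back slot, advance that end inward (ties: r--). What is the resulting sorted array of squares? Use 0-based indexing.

[0, 1, 36, 36, 100, 121, 324, 441]

l=0 r=7: |-18|<=|21| out[7]=441, r--
l=0 r=6: |-18|>|11| out[6]=324, l++
l=1 r=6: |-6|<=|11| out[5]=121, r--
l=1 r=5: |-6|<=|10| out[4]=100, r--
l=1 r=4: |-6|<=|6| out[3]=36, r--
l=1 r=3: |-6|>|1| out[2]=36, l++
l=2 r=3: |0|<=|1| out[1]=1, r--
l=2 r=2: |0|<=|0| out[0]=0, r--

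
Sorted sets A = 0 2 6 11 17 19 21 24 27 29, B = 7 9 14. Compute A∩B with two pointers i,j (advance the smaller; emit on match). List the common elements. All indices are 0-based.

intersection = []

i=0 j=0: 0<7, i++
i=1 j=0: 2<7, i++
i=2 j=0: 6<7, i++
i=3 j=0: 11>7, j++
i=3 j=1: 11>9, j++
i=3 j=2: 11<14, i++
i=4 j=2: 17>14, j++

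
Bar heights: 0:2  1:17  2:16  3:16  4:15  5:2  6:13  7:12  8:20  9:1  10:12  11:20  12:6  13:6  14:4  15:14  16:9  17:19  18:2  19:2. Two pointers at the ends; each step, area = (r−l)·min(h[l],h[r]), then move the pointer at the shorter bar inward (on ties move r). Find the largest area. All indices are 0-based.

l=0 r=19: min(2,2)*19=38 best=38 *, r--
l=0 r=18: min(2,2)*18=36 best=38, r--
l=0 r=17: min(2,19)*17=34 best=38, l++
l=1 r=17: min(17,19)*16=272 best=272 *, l++
l=2 r=17: min(16,19)*15=240 best=272, l++
l=3 r=17: min(16,19)*14=224 best=272, l++
l=4 r=17: min(15,19)*13=195 best=272, l++
l=5 r=17: min(2,19)*12=24 best=272, l++
l=6 r=17: min(13,19)*11=143 best=272, l++
l=7 r=17: min(12,19)*10=120 best=272, l++
l=8 r=17: min(20,19)*9=171 best=272, r--
l=8 r=16: min(20,9)*8=72 best=272, r--
l=8 r=15: min(20,14)*7=98 best=272, r--
l=8 r=14: min(20,4)*6=24 best=272, r--
l=8 r=13: min(20,6)*5=30 best=272, r--
l=8 r=12: min(20,6)*4=24 best=272, r--
l=8 r=11: min(20,20)*3=60 best=272, r--
l=8 r=10: min(20,12)*2=24 best=272, r--
l=8 r=9: min(20,1)*1=1 best=272, r--

max area = 272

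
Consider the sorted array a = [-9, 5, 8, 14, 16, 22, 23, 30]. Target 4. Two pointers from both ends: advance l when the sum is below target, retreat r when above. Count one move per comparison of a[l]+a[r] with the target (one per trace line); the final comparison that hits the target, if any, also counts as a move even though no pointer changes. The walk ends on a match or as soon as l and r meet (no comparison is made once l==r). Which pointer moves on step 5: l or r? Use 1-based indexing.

r

[1,8] -9+30=21 >4 → r--
[1,7] -9+23=14 >4 → r--
[1,6] -9+22=13 >4 → r--
[1,5] -9+16=7 >4 → r--
[1,4] -9+14=5 >4 → r--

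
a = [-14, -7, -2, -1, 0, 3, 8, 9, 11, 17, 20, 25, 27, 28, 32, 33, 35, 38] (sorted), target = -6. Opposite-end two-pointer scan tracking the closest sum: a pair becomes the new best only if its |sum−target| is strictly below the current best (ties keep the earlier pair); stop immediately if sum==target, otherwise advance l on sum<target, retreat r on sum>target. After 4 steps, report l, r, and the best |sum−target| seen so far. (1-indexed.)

l=1, r=14, best |Δ|=24

l=1 r=18: -14+38=24 d=30 *, r--
l=1 r=17: -14+35=21 d=27 *, r--
l=1 r=16: -14+33=19 d=25 *, r--
l=1 r=15: -14+32=18 d=24 *, r--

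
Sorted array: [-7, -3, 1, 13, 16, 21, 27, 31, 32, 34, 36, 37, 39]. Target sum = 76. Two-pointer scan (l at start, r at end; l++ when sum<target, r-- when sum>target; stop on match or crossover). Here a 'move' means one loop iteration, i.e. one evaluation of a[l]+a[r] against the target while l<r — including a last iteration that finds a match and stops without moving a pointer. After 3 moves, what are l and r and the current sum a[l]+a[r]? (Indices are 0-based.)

l=0 r=12: -7+39=32 <76, l++
l=1 r=12: -3+39=36 <76, l++
l=2 r=12: 1+39=40 <76, l++

l=3, r=12, sum=52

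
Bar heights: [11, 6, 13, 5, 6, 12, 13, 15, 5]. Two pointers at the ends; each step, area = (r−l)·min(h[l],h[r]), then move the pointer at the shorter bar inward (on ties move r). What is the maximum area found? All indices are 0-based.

l=0 r=8: min(11,5)*8=40 best=40 *, r--
l=0 r=7: min(11,15)*7=77 best=77 *, l++
l=1 r=7: min(6,15)*6=36 best=77, l++
l=2 r=7: min(13,15)*5=65 best=77, l++
l=3 r=7: min(5,15)*4=20 best=77, l++
l=4 r=7: min(6,15)*3=18 best=77, l++
l=5 r=7: min(12,15)*2=24 best=77, l++
l=6 r=7: min(13,15)*1=13 best=77, l++

max area = 77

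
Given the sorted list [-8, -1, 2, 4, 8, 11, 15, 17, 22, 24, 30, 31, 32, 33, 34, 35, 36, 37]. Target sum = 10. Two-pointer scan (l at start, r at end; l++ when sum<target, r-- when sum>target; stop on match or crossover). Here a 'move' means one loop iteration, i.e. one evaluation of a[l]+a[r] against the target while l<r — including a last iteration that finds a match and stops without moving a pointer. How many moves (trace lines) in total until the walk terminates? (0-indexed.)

l=0 r=17: -8+37=29 >10, r--
l=0 r=16: -8+36=28 >10, r--
l=0 r=15: -8+35=27 >10, r--
l=0 r=14: -8+34=26 >10, r--
l=0 r=13: -8+33=25 >10, r--
l=0 r=12: -8+32=24 >10, r--
l=0 r=11: -8+31=23 >10, r--
l=0 r=10: -8+30=22 >10, r--
l=0 r=9: -8+24=16 >10, r--
l=0 r=8: -8+22=14 >10, r--
l=0 r=7: -8+17=9 <10, l++
l=1 r=7: -1+17=16 >10, r--
l=1 r=6: -1+15=14 >10, r--
l=1 r=5: -1+11=10, found

14 moves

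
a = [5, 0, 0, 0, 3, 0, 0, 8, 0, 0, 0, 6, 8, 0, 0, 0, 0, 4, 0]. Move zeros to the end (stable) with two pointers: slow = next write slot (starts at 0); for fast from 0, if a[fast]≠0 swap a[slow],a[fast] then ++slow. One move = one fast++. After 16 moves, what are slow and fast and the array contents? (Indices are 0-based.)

slow=5, fast=16, a=[5, 3, 8, 6, 8, 0, 0, 0, 0, 0, 0, 0, 0, 0, 0, 0, 0, 4, 0]

(s=0,f=0) a[fast]=5≠0 swap→a[0]=5 → slow++,fast++
(s=1,f=1) a[fast]=0 → fast++
(s=1,f=2) a[fast]=0 → fast++
(s=1,f=3) a[fast]=0 → fast++
(s=1,f=4) a[fast]=3≠0 swap→a[1]=3 → slow++,fast++
(s=2,f=5) a[fast]=0 → fast++
(s=2,f=6) a[fast]=0 → fast++
(s=2,f=7) a[fast]=8≠0 swap→a[2]=8 → slow++,fast++
(s=3,f=8) a[fast]=0 → fast++
(s=3,f=9) a[fast]=0 → fast++
(s=3,f=10) a[fast]=0 → fast++
(s=3,f=11) a[fast]=6≠0 swap→a[3]=6 → slow++,fast++
(s=4,f=12) a[fast]=8≠0 swap→a[4]=8 → slow++,fast++
(s=5,f=13) a[fast]=0 → fast++
(s=5,f=14) a[fast]=0 → fast++
(s=5,f=15) a[fast]=0 → fast++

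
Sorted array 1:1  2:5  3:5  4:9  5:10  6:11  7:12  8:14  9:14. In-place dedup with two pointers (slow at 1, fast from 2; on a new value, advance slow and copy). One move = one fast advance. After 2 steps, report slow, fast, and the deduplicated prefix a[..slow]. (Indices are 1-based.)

(s=1,f=2) a[fast]=5≠a[slow]=1 write a[2]=5 → slow++,fast++
(s=2,f=3) a[fast]=5=a[slow] dup → fast++

slow=2, fast=4, prefix=[1, 5]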